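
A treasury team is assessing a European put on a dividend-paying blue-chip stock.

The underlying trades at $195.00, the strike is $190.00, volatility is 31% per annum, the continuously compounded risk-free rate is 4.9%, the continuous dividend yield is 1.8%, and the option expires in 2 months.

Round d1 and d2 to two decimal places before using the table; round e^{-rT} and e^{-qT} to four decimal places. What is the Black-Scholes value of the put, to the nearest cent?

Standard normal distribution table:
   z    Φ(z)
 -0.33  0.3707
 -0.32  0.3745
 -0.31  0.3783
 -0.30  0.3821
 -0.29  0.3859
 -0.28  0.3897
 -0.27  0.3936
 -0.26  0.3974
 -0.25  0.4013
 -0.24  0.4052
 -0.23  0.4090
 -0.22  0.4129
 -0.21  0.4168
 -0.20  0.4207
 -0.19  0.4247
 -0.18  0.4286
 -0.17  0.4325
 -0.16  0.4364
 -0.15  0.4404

$7.23

T = 0.1667;  σ√T = 0.1266
ln(S/K) + (r − q + σ²/2)T = ln(195/190) + (0.049 − 0.018 + 0.31²/2)·0.1667 = 0.0260 + 0.0132 = 0.0392
d₁ = 0.0392 / 0.1266 = 0.3094 ≈ 0.31
d₂ = d₁ − σ√T = 0.3094 − 0.1266 = 0.1828 ≈ 0.18
exp(−qT) = exp(−0.018·0.1667) = 0.9970;  exp(−rT) = exp(−0.049·0.1667) = 0.9919
N(−d₂) = N(-0.18) = 0.4286;  N(−d₁) = N(-0.31) = 0.3783
P = 190·0.9919·0.4286 − 195·0.9970·0.3783 = 80.7744 − 73.5472 = 7.2272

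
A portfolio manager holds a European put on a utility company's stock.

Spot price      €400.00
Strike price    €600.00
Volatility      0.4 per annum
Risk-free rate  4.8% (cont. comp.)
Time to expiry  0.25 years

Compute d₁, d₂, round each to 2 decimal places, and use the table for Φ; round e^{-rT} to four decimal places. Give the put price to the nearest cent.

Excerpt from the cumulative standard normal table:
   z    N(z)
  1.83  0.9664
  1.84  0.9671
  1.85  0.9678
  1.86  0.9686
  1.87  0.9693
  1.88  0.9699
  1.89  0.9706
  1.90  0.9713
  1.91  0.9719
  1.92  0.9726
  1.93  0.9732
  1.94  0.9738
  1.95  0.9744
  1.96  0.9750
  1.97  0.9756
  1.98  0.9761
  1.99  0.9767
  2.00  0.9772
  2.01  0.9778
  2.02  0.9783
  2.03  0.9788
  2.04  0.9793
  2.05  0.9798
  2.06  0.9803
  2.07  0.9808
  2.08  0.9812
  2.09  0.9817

σ√T = 0.4·√0.25 = 0.2000
d₁ = [ln(400/600) + (0.048 + ½·0.4²)·0.25] / (σ√T) = (-0.4055 + 0.0320) / 0.2000 = -1.8673 ⇒ -1.87
d₂ = -1.8673 − 0.2000 = -2.0673 ⇒ -2.07
e^(−rT) = e^(−0.048·0.25) = 0.9881
P = 600·0.9881·N(2.07) − 400·N(1.87) = 600·0.9881·0.9808 − 400·0.9693 = 581.4771 − 387.7200 = 193.7571

€193.76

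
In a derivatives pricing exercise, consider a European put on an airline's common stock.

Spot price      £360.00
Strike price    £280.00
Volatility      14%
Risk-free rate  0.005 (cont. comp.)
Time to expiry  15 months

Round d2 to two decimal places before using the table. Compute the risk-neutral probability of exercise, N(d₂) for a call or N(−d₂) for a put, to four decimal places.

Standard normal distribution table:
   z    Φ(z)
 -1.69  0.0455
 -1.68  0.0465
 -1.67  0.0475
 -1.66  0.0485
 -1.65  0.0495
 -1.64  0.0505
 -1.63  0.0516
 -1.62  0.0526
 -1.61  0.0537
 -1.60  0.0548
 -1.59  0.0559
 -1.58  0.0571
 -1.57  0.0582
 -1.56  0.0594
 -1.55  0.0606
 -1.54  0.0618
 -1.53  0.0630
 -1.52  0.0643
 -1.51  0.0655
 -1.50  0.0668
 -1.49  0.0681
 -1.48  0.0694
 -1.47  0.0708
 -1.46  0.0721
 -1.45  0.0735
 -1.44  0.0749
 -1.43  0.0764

0.0582

T = 1.25;  σ√T = 0.1565
d₁ = [ln(360/280) + (0.005 + 0.14²/2)·1.25] / 0.1565 = [0.2513 + 0.0185] / 0.1565 = 1.7238 ≈ 1.72
d₂ = d₁ − σ√T = 1.7238 − 0.1565 = 1.5673 ≈ 1.57
Risk-neutral Pr[S_T < K] = N(−d₂) = N(-1.57) = 0.0582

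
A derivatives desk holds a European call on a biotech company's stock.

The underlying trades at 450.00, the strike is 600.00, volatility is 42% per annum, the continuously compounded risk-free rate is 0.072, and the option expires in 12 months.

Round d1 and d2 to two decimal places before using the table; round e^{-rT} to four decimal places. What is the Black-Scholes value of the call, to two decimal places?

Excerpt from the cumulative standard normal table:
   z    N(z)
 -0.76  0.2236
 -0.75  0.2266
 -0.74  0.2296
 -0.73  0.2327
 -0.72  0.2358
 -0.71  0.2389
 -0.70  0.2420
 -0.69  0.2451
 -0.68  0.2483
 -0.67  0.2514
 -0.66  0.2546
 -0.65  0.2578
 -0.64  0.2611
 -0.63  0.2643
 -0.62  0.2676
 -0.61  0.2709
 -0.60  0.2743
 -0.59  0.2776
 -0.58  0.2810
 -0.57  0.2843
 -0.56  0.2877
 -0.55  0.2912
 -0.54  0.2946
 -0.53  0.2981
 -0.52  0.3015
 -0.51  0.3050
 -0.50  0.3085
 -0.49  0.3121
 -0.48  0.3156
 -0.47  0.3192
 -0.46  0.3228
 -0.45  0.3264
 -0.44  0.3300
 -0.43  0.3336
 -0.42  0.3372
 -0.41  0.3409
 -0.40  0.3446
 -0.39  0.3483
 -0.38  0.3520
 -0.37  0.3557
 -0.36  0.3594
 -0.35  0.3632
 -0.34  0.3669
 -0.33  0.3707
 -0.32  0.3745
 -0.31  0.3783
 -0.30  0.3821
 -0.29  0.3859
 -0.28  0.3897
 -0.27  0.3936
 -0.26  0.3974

σ√T = 0.42 × 1.0000 = 0.4200
d₁ = [ln(450/600) + (0.072 + 0.42²/2)·1] / 0.4200 = [-0.2877 + 0.1602] / 0.4200 = -0.3035 ≈ -0.30
d₂ = d₁ − σ√T = -0.3035 − 0.4200 = -0.7235 ≈ -0.72
e^(−rT) = e^(−0.072·1) = 0.9305
N(d₁) = N(-0.30) = 0.3821;  N(d₂) = N(-0.72) = 0.2358
C = 450·0.3821 − 600·0.9305·0.2358 = 171.9450 − 131.6471 = 40.2979

40.30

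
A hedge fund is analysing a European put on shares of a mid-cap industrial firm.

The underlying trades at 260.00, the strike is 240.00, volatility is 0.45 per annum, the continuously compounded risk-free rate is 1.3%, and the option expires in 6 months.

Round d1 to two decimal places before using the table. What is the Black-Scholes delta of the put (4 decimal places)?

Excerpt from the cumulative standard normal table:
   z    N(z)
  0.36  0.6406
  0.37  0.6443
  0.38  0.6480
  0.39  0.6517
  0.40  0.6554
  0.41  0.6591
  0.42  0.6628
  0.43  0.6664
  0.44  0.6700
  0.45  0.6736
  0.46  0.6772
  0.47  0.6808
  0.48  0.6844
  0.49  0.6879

σ√T = 0.45·√0.5 = 0.3182
ln(S/K) + (r + σ²/2)T = ln(260/240) + (0.013 + 0.45²/2)·0.5 = 0.0800 + 0.0571 = 0.1372
d₁ = 0.1372 / 0.3182 = 0.4311 which rounds to 0.43
N(d₁) = N(0.43) = 0.6664
Δ_put = N(d₁) − 1 = 0.6664 − 1 = -0.3336

-0.3336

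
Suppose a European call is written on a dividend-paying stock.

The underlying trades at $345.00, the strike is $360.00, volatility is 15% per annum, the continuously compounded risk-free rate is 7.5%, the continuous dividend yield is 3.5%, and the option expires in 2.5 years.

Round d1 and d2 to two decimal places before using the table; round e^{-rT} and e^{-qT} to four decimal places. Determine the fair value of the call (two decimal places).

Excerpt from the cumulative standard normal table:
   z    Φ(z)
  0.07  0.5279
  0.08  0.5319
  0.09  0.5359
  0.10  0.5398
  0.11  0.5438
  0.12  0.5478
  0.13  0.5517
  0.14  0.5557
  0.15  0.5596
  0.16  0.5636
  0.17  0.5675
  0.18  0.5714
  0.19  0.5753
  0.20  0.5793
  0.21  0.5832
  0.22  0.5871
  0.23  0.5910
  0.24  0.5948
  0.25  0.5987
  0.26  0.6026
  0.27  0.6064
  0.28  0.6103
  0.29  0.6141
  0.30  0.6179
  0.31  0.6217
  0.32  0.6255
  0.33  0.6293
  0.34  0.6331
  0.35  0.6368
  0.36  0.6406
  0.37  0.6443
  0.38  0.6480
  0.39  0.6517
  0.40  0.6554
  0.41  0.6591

T = 2.5;  σ√T = 0.2372
d₁ = [ln(345/360) + (0.075 − 0.035 + 0.15²/2)·2.5] / 0.2372 = [-0.0426 + 0.1281] / 0.2372 = 0.3608 ⇒ 0.36
d₂ = d₁ − σ√T = 0.3608 − 0.2372 = 0.1236 ⇒ 0.12
exp(−qT) = exp(−0.035·2.5) = 0.9162;  exp(−rT) = exp(−0.075·2.5) = 0.8290
C = 345·0.9162·N(0.36) − 360·0.8290·N(0.12) = 345·0.9162·0.6406 − 360·0.8290·0.5478 = 202.4866 − 163.4854 = 39.0012

$39.00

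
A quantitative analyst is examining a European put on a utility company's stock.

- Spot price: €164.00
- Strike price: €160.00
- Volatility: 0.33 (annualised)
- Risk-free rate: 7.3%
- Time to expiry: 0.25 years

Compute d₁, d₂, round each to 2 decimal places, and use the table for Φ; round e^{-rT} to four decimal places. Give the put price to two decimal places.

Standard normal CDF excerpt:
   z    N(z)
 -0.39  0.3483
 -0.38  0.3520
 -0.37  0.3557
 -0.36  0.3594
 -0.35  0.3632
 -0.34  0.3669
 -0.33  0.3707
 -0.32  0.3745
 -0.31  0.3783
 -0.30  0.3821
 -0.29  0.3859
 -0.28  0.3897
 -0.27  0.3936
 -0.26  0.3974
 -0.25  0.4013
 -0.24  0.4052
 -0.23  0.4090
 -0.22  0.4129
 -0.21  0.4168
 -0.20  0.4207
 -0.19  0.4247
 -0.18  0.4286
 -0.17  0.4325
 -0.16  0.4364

T = 0.25;  σ√T = 0.1650
d₁ = [ln(164/160) + (0.073 + 0.33²/2)·0.25] / 0.1650 = [0.0247 + 0.0319] / 0.1650 = 0.3428 → 0.34
d₂ = d₁ − σ√T = 0.3428 − 0.1650 = 0.1778 → 0.18
exp(−rT) = exp(−0.073·0.25) = 0.9819
N(−d₂) = N(-0.18) = 0.4286;  N(−d₁) = N(-0.34) = 0.3669
P = 160·0.9819·0.4286 − 164·0.3669 = 67.3348 − 60.1716 = 7.1632

€7.16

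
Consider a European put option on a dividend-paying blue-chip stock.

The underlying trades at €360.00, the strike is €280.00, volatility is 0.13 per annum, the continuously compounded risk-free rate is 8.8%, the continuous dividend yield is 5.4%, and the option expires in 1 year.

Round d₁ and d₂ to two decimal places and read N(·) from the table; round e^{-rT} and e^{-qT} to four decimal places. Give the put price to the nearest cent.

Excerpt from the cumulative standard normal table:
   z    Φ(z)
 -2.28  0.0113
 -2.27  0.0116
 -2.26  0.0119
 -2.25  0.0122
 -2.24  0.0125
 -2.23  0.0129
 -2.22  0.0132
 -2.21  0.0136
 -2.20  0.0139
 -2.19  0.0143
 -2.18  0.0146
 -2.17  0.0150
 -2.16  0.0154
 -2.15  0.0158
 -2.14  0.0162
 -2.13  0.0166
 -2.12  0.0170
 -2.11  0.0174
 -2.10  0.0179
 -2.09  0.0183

€0.20

σ√T = 0.13 × 1.0000 = 0.1300
d₁ = [ln(360/280) + (0.088 − 0.054 + 0.13²/2)·1] / 0.1300 = [0.2513 + 0.0424] / 0.1300 = 2.2597 ≈ 2.26
d₂ = d₁ − σ√T = 2.2597 − 0.1300 = 2.1297 ≈ 2.13
exp(−qT) = exp(−0.054·1) = 0.9474;  exp(−rT) = exp(−0.088·1) = 0.9158
N(−d₂) = N(-2.13) = 0.0166;  N(−d₁) = N(-2.26) = 0.0119
P = 280·0.9158·0.0166 − 360·0.9474·0.0119 = 4.2566 − 4.0587 = 0.1980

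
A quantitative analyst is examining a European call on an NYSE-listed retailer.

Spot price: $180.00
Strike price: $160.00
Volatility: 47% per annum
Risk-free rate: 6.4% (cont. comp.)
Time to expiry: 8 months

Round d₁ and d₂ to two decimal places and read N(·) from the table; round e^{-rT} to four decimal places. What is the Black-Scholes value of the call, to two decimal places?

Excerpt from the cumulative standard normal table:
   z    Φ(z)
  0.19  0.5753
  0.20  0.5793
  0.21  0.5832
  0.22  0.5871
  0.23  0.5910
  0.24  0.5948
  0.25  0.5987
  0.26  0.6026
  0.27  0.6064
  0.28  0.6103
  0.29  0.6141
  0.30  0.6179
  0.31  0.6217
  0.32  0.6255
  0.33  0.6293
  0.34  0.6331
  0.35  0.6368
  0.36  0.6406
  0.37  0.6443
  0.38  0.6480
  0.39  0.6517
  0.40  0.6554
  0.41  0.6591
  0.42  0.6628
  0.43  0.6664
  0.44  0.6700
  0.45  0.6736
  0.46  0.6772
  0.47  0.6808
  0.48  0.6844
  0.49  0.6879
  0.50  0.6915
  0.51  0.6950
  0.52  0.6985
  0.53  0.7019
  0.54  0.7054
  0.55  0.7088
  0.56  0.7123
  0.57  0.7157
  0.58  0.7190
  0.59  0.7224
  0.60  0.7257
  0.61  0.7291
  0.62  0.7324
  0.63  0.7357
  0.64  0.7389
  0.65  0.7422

$40.63

σ√T = 0.47 × 0.8165 = 0.3838
d₁ = [ln(180/160) + (0.064 + 0.47²/2)·0.6667] / 0.3838 = [0.1178 + 0.1163] / 0.3838 = 0.6100 ≈ 0.61
d₂ = d₁ − σ√T = 0.6100 − 0.3838 = 0.2262 ≈ 0.23
e^(−rT) = e^(−0.064·0.6667) = 0.9582
N(d₁) = N(0.61) = 0.7291;  N(d₂) = N(0.23) = 0.5910
C = 180·0.7291 − 160·0.9582·0.5910 = 131.2380 − 90.6074 = 40.6306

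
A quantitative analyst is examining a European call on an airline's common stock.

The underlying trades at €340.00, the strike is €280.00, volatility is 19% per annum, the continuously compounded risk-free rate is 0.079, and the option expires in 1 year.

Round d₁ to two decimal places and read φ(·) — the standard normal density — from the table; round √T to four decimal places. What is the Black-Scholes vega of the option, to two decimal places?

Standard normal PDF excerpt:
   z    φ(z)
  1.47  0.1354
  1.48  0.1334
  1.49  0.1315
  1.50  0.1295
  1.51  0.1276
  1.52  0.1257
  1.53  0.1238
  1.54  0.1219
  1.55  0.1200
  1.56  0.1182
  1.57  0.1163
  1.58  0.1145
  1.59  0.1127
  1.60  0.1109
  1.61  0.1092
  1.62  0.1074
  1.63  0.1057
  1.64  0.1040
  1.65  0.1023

42.09

T = 1;  σ√T = 0.1900
d₁ = [ln(340/280) + (0.079 + 0.19²/2)·1] / 0.1900 = [0.1942 + 0.0970] / 0.1900 = 1.5327 ≈ 1.53
√T = √1 = 1.0000
φ(d₁) = φ(1.53) = 0.1238
vega = S·φ(d₁)·√T = 340·0.1238·1.0000 = 42.0920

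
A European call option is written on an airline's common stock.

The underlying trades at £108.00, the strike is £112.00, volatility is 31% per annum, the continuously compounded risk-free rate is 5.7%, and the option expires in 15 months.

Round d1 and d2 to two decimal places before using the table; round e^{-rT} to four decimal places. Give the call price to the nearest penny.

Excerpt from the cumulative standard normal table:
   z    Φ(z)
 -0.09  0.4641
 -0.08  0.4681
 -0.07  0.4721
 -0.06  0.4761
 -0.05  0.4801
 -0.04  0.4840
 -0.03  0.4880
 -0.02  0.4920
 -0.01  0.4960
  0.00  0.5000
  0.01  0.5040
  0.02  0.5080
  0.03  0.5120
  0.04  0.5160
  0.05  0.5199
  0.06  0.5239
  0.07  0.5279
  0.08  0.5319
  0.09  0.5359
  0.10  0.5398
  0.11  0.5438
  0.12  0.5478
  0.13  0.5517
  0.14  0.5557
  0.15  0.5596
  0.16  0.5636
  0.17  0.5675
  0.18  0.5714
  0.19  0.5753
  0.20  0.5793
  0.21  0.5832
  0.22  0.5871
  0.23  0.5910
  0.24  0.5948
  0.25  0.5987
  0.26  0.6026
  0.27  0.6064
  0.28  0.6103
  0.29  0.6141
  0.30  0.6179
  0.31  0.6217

£16.25

T = 1.25;  σ√T = 0.3466
d₁ = [ln(108/112) + (0.057 + 0.31²/2)·1.25] / 0.3466 = [-0.0364 + 0.1313] / 0.3466 = 0.2739 which rounds to 0.27
d₂ = d₁ − σ√T = 0.2739 − 0.3466 = -0.0727 which rounds to -0.07
exp(−rT) = exp(−0.057·1.25) = 0.9312
N(d₁) = N(0.27) = 0.6064;  N(d₂) = N(-0.07) = 0.4721
C = 108·0.6064 − 112·0.9312·0.4721 = 65.4912 − 49.2374 = 16.2538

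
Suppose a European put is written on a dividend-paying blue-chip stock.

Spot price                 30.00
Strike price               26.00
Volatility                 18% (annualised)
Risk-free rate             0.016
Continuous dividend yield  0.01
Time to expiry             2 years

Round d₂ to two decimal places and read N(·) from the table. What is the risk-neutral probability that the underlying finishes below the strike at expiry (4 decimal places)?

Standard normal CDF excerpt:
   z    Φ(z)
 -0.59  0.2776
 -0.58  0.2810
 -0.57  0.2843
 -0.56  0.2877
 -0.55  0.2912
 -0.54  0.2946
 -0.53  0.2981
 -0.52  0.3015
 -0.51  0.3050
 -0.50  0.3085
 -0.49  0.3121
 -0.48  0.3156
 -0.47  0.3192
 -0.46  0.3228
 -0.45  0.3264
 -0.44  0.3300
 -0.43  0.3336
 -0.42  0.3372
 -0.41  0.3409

σ√T = 0.18 × 1.4142 = 0.2546
ln(S/K) + (r − q + σ²/2)T = ln(30/26) + (0.016 − 0.01 + 0.18²/2)·2 = 0.1431 + 0.0444 = 0.1875
d₁ = 0.1875 / 0.2546 = 0.7366 which rounds to 0.74
d₂ = d₁ − σ√T = 0.7366 − 0.2546 = 0.4820 which rounds to 0.48
Risk-neutral Pr[S_T < K] = N(−d₂) = N(-0.48) = 0.3156

0.3156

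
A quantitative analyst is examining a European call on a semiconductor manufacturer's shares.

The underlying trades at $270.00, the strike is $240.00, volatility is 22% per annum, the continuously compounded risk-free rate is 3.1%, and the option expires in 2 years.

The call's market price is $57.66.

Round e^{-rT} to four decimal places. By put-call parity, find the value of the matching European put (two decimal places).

e^(−rT) = e^(−0.031·2) = 0.9399
Put-call parity: C − P = S − K·e^(−rT) = 270 − 240·0.9399 = 270 − 225.5760 = 44.4240
P = C − (C − P) = 57.66 − (44.4240) = 13.2360

$13.24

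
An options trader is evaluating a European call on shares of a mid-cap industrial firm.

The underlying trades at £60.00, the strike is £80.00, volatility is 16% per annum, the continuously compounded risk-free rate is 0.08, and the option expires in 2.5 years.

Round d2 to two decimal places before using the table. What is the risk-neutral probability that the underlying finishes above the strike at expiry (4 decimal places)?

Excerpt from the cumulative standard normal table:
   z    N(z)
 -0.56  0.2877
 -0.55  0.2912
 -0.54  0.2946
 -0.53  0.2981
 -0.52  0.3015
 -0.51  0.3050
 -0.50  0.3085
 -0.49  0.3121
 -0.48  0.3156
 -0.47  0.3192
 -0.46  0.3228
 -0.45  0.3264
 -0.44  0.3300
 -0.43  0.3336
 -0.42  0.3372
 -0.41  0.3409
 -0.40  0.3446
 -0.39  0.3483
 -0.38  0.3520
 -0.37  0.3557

0.3192

σ√T = 0.16 × 1.5811 = 0.2530
d₁ = [ln(60/80) + (0.08 + ½·0.16²)·2.5] / (σ√T) = (-0.2877 + 0.2320) / 0.2530 = -0.2201 which rounds to -0.22
d₂ = -0.2201 − 0.2530 = -0.4731 which rounds to -0.47
Pr(exercise) under Q = N(d₂) = 0.3192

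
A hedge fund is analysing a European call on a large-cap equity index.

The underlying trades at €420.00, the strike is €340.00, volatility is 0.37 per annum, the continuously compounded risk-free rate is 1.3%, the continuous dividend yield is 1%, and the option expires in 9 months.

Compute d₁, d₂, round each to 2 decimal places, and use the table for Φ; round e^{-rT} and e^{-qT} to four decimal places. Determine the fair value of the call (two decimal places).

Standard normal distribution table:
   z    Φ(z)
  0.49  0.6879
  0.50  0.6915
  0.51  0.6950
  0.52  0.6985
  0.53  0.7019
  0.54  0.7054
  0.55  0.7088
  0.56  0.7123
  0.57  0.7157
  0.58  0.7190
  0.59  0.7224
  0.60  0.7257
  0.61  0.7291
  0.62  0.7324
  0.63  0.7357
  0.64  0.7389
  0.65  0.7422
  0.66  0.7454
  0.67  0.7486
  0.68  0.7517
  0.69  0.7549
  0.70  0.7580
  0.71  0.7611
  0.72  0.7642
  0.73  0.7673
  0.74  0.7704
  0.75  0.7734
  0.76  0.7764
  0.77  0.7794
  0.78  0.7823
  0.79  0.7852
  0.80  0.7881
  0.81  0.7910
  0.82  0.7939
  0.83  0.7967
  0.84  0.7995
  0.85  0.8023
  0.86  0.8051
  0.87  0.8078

€98.10

σ√T = 0.37 × 0.8660 = 0.3204
ln(S/K) + (r − q + σ²/2)T = ln(420/340) + (0.013 − 0.01 + 0.37²/2)·0.75 = 0.2113 + 0.0536 = 0.2649
d₁ = 0.2649 / 0.3204 = 0.8267 → 0.83
d₂ = d₁ − σ√T = 0.8267 − 0.3204 = 0.5063 → 0.51
exp(−qT) = exp(−0.01·0.75) = 0.9925;  exp(−rT) = exp(−0.013·0.75) = 0.9903
C = 420·0.9925·N(0.83) − 340·0.9903·N(0.51) = 420·0.9925·0.7967 − 340·0.9903·0.6950 = 332.1044 − 234.0079 = 98.0965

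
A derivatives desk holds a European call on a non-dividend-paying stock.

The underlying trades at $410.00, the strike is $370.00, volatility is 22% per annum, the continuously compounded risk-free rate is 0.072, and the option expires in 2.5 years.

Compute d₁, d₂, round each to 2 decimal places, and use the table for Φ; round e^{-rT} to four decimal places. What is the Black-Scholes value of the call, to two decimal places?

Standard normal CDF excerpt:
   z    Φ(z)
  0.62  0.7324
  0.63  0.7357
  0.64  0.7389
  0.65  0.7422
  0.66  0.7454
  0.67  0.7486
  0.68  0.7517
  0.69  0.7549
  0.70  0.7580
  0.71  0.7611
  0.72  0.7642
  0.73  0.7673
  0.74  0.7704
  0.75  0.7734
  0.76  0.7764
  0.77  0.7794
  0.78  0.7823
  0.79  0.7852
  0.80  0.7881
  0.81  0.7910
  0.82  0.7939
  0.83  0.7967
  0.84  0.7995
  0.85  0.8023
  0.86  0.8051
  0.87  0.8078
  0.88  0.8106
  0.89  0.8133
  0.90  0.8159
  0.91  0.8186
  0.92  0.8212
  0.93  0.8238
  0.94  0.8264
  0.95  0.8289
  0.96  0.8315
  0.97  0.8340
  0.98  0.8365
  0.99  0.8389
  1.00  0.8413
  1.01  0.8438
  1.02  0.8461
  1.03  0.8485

$115.58

σ√T = 0.22 × 1.5811 = 0.3479
d₁ = [ln(410/370) + (0.072 + 0.22²/2)·2.5] / 0.3479 = [0.1027 + 0.2405] / 0.3479 = 0.9865 which rounds to 0.99
d₂ = d₁ − σ√T = 0.9865 − 0.3479 = 0.6386 which rounds to 0.64
e^(−rT) = e^(−0.072·2.5) = 0.8353
C = 410·N(0.99) − 370·0.8353·N(0.64) = 410·0.8389 − 370·0.8353·0.7389 = 343.9490 − 228.3652 = 115.5838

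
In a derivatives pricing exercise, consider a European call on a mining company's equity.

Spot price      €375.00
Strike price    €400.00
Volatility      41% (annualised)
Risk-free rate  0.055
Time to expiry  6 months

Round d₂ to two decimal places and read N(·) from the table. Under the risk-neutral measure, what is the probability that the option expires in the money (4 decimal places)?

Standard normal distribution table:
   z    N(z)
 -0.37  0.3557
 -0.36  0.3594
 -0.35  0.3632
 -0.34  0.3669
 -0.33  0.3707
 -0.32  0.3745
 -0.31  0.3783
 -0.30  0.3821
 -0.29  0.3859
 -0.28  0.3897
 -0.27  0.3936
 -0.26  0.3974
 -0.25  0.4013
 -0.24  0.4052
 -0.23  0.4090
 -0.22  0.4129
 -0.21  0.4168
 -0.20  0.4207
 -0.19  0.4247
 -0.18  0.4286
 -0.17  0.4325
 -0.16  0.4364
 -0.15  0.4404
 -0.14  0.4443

σ√T = 0.41 × 0.7071 = 0.2899
ln(S/K) + (r + σ²/2)T = ln(375/400) + (0.055 + 0.41²/2)·0.5 = -0.0645 + 0.0695 = 0.0050
d₁ = 0.0050 / 0.2899 = 0.0172 ≈ 0.02
d₂ = d₁ − σ√T = 0.0172 − 0.2899 = -0.2727 ≈ -0.27
Risk-neutral Pr[S_T > K] = N(d₂) = N(-0.27) = 0.3936

0.3936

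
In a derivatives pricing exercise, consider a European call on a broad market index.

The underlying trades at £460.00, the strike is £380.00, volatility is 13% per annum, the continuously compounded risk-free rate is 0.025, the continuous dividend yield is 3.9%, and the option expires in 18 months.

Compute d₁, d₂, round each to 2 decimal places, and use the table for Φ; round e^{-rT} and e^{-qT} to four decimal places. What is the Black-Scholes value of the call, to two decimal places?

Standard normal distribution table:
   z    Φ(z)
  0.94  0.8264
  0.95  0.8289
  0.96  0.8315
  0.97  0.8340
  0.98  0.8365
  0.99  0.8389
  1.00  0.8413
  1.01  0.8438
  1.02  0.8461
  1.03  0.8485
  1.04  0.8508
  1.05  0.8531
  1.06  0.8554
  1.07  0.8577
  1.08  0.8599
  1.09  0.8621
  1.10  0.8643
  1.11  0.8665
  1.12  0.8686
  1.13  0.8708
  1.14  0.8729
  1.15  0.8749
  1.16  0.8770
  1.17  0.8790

σ√T = 0.13 × 1.2247 = 0.1592
ln(S/K) + (r − q + σ²/2)T = ln(460/380) + (0.025 − 0.039 + 0.13²/2)·1.5 = 0.1911 − 0.0083 = 0.1827
d₁ = 0.1827 / 0.1592 = 1.1477 → 1.15
d₂ = d₁ − σ√T = 1.1477 − 0.1592 = 0.9885 → 0.99
e^(−qT) = e^(−0.039·1.5) = 0.9432;  e^(−rT) = e^(−0.025·1.5) = 0.9632
C = 460·0.9432·N(1.15) − 380·0.9632·N(0.99) = 460·0.9432·0.8749 − 380·0.9632·0.8389 = 379.5946 − 307.0508 = 72.5438

£72.54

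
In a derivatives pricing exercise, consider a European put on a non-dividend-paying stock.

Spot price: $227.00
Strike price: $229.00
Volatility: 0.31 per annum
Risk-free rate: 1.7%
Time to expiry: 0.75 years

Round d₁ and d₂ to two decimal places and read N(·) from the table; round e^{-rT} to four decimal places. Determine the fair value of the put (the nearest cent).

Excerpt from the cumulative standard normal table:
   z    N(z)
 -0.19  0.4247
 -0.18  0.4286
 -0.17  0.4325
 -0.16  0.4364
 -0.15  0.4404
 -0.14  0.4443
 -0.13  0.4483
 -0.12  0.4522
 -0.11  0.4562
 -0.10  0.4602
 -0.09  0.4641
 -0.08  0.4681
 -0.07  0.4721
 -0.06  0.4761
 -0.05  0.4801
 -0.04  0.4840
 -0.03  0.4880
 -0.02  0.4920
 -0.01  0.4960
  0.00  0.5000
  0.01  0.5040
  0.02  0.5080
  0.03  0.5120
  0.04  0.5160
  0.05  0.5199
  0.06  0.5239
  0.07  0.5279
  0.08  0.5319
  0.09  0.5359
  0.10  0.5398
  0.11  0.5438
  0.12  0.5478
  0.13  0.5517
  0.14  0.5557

$23.88

σ√T = 0.31 × 0.8660 = 0.2685
d₁ = [ln(227/229) + (0.017 + 0.31²/2)·0.75] / 0.2685 = [-0.0088 + 0.0488] / 0.2685 = 0.1491 → 0.15
d₂ = d₁ − σ√T = 0.1491 − 0.2685 = -0.1194 → -0.12
e^(−rT) = e^(−0.017·0.75) = 0.9873
N(−d₂) = N(0.12) = 0.5478;  N(−d₁) = N(-0.15) = 0.4404
P = 229·0.9873·0.5478 − 227·0.4404 = 123.8530 − 99.9708 = 23.8822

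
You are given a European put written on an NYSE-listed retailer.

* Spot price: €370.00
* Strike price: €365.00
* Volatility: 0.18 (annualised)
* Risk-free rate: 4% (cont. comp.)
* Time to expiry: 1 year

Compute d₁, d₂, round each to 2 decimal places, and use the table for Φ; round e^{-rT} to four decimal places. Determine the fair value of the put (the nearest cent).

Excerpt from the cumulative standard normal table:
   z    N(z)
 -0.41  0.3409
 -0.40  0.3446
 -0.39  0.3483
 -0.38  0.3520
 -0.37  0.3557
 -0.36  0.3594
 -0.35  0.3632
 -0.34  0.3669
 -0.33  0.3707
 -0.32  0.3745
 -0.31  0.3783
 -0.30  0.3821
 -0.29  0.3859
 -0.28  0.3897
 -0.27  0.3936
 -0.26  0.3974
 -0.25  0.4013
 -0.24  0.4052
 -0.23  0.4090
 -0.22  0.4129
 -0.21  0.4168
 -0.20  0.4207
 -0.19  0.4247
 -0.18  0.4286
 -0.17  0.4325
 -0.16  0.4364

€17.30

T = 1;  σ√T = 0.1800
ln(S/K) + (r + σ²/2)T = ln(370/365) + (0.04 + 0.18²/2)·1 = 0.0136 + 0.0562 = 0.0698
d₁ = 0.0698 / 0.1800 = 0.3878 which rounds to 0.39
d₂ = d₁ − σ√T = 0.3878 − 0.1800 = 0.2078 which rounds to 0.21
exp(−rT) = exp(−0.04·1) = 0.9608
N(−d₂) = N(-0.21) = 0.4168;  N(−d₁) = N(-0.39) = 0.3483
P = 365·0.9608·0.4168 − 370·0.3483 = 146.1684 − 128.8710 = 17.2974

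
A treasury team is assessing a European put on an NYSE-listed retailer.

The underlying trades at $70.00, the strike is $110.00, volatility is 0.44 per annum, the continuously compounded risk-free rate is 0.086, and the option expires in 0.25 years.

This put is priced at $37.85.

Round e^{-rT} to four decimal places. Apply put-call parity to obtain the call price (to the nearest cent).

exp(−rT) = exp(−0.086·0.25) = 0.9787
Put-call parity: C − P = S − K·e^(−rT) = 70 − 110·0.9787 = 70 − 107.6570 = -37.6570
C = P + (C − P) = 37.85 + (-37.6570) = 0.1930

$0.19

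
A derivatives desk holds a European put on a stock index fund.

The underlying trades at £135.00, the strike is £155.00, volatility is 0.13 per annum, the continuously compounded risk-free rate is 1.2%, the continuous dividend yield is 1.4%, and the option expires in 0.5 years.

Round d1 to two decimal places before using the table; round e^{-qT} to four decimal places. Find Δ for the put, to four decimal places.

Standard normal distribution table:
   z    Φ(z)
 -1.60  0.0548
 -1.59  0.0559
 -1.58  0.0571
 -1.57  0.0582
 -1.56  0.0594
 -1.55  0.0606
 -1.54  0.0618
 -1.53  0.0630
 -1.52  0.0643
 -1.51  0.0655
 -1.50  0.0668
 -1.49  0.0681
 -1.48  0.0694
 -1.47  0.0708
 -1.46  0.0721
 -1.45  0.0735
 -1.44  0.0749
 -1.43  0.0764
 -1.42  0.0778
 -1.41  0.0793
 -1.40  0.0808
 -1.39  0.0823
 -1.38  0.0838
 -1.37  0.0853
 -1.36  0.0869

σ√T = 0.13 × 0.7071 = 0.0919
d₁ = [ln(135/155) + (0.012 − 0.014 + ½·0.13²)·0.5] / (σ√T) = (-0.1382 + 0.0032) / 0.0919 = -1.4678 ≈ -1.47
N(d₁) = N(-1.47) = 0.0708
Δ_put = exp(−qT)·(N(d₁) − 1) = 0.9930·(0.0708 − 1) = -0.9227

-0.9227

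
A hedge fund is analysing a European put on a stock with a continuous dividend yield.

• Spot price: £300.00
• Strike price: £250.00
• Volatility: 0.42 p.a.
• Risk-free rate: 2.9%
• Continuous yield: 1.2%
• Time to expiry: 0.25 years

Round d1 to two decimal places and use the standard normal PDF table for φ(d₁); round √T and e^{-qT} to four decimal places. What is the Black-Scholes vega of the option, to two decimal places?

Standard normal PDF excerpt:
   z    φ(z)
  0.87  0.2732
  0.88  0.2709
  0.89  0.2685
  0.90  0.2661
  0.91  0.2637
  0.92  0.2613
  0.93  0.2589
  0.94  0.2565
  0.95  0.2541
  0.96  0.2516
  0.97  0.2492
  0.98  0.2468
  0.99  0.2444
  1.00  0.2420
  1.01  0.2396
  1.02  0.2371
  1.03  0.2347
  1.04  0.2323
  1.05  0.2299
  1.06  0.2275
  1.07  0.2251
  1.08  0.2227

36.55

σ√T = 0.42 × 0.5000 = 0.2100
ln(S/K) + (r − q + σ²/2)T = ln(300/250) + (0.029 − 0.012 + 0.42²/2)·0.25 = 0.1823 + 0.0263 = 0.2086
d₁ = 0.2086 / 0.2100 = 0.9934 ⇒ 0.99
√T = √0.25 = 0.5000
φ(d₁) = φ(0.99) = 0.2444
e^(−qT) = e^(−0.012·0.25) = 0.9970
vega = S·e^(−qT)·φ(d₁)·√T = 300·0.9970·0.2444·0.5000 = 36.5500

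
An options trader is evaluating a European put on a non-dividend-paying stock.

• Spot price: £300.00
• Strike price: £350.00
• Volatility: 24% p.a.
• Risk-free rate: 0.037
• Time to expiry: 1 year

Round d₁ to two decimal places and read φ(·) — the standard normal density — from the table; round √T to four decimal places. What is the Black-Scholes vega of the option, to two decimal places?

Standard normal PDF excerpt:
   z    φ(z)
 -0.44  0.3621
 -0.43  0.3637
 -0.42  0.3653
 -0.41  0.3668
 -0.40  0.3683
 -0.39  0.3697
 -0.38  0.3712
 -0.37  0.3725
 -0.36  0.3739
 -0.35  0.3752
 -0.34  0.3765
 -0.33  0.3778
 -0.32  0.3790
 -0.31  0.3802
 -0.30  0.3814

T = 1;  σ√T = 0.2400
d₁ = [ln(300/350) + (0.037 + 0.24²/2)·1] / 0.2400 = [-0.1542 + 0.0658] / 0.2400 = -0.3681 → -0.37
√T = √1 = 1.0000
φ(d₁) = φ(-0.37) = 0.3725
vega = S·φ(d₁)·√T = 300·0.3725·1.0000 = 111.7500

111.75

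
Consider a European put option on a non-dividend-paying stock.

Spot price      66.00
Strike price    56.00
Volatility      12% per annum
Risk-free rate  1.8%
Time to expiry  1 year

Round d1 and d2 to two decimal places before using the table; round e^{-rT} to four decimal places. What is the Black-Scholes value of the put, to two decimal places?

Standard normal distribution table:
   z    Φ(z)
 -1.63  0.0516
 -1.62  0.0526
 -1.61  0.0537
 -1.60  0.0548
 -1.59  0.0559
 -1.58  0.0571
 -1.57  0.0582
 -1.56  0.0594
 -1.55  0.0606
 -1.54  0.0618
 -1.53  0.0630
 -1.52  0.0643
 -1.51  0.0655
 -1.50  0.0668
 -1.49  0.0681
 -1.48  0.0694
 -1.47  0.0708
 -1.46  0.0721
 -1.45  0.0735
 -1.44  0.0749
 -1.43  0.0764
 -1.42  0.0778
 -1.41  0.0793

0.20

σ√T = 0.12 × 1.0000 = 0.1200
d₁ = [ln(66/56) + (0.018 + 0.12²/2)·1] / 0.1200 = [0.1643 + 0.0252] / 0.1200 = 1.5792 ≈ 1.58
d₂ = d₁ − σ√T = 1.5792 − 0.1200 = 1.4592 ≈ 1.46
e^(−rT) = e^(−0.018·1) = 0.9822
N(−d₂) = N(-1.46) = 0.0721;  N(−d₁) = N(-1.58) = 0.0571
P = 56·0.9822·0.0721 − 66·0.0571 = 3.9657 − 3.7686 = 0.1971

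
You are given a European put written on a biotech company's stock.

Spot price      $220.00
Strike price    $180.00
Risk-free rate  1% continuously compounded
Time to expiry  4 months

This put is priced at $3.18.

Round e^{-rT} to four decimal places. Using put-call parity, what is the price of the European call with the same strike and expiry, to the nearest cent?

$43.77

e^(−rT) = e^(−0.01·0.3333) = 0.9967
Put-call parity: C − P = S − K·e^(−rT) = 220 − 180·0.9967 = 220 − 179.4060 = 40.5940
C = P + (C − P) = 3.18 + (40.5940) = 43.7740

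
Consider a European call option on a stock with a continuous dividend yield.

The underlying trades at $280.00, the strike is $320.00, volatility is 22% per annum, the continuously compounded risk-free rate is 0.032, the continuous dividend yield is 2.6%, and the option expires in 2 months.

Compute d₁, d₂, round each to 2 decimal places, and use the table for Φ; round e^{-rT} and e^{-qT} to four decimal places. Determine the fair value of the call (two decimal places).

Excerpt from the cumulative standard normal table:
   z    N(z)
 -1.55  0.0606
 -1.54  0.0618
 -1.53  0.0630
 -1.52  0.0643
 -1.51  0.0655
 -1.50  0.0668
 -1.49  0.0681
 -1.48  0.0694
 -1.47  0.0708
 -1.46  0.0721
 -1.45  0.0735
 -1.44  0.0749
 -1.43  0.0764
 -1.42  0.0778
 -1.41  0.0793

σ√T = 0.22 × 0.4082 = 0.0898
d₁ = [ln(280/320) + (0.032 − 0.026 + ½·0.22²)·0.1667] / (σ√T) = (-0.1335 + 0.0050) / 0.0898 = -1.4307 ⇒ -1.43
d₂ = -1.4307 − 0.0898 = -1.5205 ⇒ -1.52
e^(−qT) = e^(−0.026·0.1667) = 0.9957;  e^(−rT) = e^(−0.032·0.1667) = 0.9947
N(d₁) = N(-1.43) = 0.0764;  N(d₂) = N(-1.52) = 0.0643
C = 280·0.9957·0.0764 − 320·0.9947·0.0643 = 21.3000 − 20.4669 = 0.8331

$0.83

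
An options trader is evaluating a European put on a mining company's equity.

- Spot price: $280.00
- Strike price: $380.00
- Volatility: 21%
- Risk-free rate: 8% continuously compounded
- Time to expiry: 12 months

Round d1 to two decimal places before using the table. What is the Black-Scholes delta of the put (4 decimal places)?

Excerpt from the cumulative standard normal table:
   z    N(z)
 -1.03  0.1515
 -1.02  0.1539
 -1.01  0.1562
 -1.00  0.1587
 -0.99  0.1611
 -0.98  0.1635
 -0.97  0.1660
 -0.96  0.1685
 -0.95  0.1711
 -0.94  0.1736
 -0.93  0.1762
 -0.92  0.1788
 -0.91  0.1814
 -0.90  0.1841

-0.8340

T = 1;  σ√T = 0.2100
d₁ = [ln(280/380) + (0.08 + 0.21²/2)·1] / 0.2100 = [-0.3054 + 0.1021] / 0.2100 = -0.9682 which rounds to -0.97
N(d₁) = N(-0.97) = 0.1660
Δ_put = N(d₁) − 1 = 0.1660 − 1 = -0.8340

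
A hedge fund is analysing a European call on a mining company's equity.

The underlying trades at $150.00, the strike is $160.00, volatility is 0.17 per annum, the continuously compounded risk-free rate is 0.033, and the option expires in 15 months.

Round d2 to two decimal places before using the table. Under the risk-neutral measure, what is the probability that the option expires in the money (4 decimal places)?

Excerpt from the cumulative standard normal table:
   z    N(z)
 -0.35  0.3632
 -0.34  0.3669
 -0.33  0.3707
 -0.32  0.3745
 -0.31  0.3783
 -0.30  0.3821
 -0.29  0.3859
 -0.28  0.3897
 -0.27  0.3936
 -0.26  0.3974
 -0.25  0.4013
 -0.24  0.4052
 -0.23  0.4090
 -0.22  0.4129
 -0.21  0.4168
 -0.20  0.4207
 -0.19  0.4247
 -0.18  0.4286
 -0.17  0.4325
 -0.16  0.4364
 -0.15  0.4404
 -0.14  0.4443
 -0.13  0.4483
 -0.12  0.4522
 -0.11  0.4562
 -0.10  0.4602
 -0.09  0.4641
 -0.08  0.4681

σ√T = 0.17 × 1.1180 = 0.1901
d₁ = [ln(150/160) + (0.033 + ½·0.17²)·1.25] / (σ√T) = (-0.0645 + 0.0593) / 0.1901 = -0.0275 ≈ -0.03
d₂ = -0.0275 − 0.1901 = -0.2176 ≈ -0.22
Pr(exercise) under Q = N(d₂) = 0.4129

0.4129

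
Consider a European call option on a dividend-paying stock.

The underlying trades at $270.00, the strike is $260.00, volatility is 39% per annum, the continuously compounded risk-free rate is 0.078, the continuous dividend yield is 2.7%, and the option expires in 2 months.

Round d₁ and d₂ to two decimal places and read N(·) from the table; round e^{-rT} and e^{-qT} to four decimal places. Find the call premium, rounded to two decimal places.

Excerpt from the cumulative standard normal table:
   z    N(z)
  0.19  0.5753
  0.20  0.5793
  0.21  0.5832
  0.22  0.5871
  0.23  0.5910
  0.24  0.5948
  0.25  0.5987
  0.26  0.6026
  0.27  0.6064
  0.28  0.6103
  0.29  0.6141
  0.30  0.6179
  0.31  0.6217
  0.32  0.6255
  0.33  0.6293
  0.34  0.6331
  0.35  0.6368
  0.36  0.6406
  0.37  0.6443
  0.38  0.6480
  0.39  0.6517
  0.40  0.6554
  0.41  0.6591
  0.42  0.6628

$23.50

σ√T = 0.39·√0.1667 = 0.1592
d₁ = [ln(270/260) + (0.078 − 0.027 + 0.39²/2)·0.1667] / 0.1592 = [0.0377 + 0.0212] / 0.1592 = 0.3700 which rounds to 0.37
d₂ = d₁ − σ√T = 0.3700 − 0.1592 = 0.2108 which rounds to 0.21
exp(−qT) = exp(−0.027·0.1667) = 0.9955;  exp(−rT) = exp(−0.078·0.1667) = 0.9871
N(d₁) = N(0.37) = 0.6443;  N(d₂) = N(0.21) = 0.5832
C = 270·0.9955·0.6443 − 260·0.9871·0.5832 = 173.1782 − 149.6759 = 23.5022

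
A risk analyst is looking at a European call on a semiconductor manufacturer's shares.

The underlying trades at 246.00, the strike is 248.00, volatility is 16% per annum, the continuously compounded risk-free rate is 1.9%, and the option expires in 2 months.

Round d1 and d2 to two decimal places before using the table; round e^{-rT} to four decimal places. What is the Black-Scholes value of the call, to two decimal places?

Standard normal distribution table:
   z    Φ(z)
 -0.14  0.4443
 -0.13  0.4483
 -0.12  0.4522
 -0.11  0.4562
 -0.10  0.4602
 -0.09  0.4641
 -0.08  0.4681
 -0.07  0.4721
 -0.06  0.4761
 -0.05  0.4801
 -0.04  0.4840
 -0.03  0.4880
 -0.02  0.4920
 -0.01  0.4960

6.29

T = 0.1667;  σ√T = 0.0653
ln(S/K) + (r + σ²/2)T = ln(246/248) + (0.019 + 0.16²/2)·0.1667 = -0.0081 + 0.0053 = -0.0028
d₁ = -0.0028 / 0.0653 = -0.0428 → -0.04
d₂ = d₁ − σ√T = -0.0428 − 0.0653 = -0.1081 → -0.11
e^(−rT) = e^(−0.019·0.1667) = 0.9968
N(d₁) = N(-0.04) = 0.4840;  N(d₂) = N(-0.11) = 0.4562
C = 246·0.4840 − 248·0.9968·0.4562 = 119.0640 − 112.7756 = 6.2884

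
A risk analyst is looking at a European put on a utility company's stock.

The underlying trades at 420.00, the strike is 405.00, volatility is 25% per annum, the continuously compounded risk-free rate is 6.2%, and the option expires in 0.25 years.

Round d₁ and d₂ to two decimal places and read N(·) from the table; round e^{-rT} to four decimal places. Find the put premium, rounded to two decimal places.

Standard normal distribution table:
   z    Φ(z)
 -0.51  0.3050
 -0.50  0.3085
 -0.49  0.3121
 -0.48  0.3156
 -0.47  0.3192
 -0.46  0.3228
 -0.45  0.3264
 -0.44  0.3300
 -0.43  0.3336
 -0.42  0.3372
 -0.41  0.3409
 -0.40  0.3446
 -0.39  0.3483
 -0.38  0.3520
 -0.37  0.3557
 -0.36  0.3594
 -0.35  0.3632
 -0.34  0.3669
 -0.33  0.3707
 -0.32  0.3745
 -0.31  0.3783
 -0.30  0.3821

σ√T = 0.25·√0.25 = 0.1250
ln(S/K) + (r + σ²/2)T = ln(420/405) + (0.062 + 0.25²/2)·0.25 = 0.0364 + 0.0233 = 0.0597
d₁ = 0.0597 / 0.1250 = 0.4774 ⇒ 0.48
d₂ = d₁ − σ√T = 0.4774 − 0.1250 = 0.3524 ⇒ 0.35
e^(−rT) = e^(−0.062·0.25) = 0.9846
N(−d₂) = N(-0.35) = 0.3632;  N(−d₁) = N(-0.48) = 0.3156
P = 405·0.9846·0.3632 − 420·0.3156 = 144.8307 − 132.5520 = 12.2787

12.28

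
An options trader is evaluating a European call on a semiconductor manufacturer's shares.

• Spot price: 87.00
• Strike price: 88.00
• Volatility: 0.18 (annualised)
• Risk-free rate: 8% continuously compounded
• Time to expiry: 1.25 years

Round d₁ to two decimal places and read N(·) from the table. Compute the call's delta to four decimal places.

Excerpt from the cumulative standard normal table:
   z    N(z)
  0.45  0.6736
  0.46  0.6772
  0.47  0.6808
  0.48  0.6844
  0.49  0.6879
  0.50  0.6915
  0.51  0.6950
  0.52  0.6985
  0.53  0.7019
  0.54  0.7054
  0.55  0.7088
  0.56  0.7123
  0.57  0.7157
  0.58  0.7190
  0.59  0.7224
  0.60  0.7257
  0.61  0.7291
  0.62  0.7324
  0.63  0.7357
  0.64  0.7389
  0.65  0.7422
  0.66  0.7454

σ√T = 0.18 × 1.1180 = 0.2012
d₁ = [ln(87/88) + (0.08 + 0.18²/2)·1.25] / 0.2012 = [-0.0114 + 0.1203] / 0.2012 = 0.5407 → 0.54
N(d₁) = N(0.54) = 0.7054
Δ_call = N(d₁) = 0.7054

0.7054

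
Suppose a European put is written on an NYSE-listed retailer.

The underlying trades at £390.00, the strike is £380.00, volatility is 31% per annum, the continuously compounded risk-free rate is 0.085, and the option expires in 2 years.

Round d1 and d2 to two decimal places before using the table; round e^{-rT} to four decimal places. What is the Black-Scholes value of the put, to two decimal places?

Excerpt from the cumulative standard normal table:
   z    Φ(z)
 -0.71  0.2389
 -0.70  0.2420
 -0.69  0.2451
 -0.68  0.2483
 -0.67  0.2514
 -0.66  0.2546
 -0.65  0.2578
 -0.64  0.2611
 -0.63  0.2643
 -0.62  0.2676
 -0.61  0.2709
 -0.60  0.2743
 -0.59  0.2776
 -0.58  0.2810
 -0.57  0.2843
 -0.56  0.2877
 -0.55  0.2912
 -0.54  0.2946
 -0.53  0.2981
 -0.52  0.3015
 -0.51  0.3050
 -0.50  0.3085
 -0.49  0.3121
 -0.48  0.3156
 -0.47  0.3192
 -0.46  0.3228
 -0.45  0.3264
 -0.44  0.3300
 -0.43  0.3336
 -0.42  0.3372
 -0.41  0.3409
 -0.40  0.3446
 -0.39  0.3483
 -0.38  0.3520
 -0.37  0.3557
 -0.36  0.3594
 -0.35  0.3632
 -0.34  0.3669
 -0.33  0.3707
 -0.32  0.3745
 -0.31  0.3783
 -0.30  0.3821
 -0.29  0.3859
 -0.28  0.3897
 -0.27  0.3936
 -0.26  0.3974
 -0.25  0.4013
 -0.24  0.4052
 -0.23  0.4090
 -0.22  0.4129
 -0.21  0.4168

σ√T = 0.31·√2 = 0.4384
d₁ = [ln(390/380) + (0.085 + ½·0.31²)·2] / (σ√T) = (0.0260 + 0.2661) / 0.4384 = 0.6662 → 0.67
d₂ = 0.6662 − 0.4384 = 0.2278 → 0.23
e^(−rT) = e^(−0.085·2) = 0.8437
N(−d₂) = N(-0.23) = 0.4090;  N(−d₁) = N(-0.67) = 0.2514
P = 380·0.8437·0.4090 − 390·0.2514 = 131.1279 − 98.0460 = 33.0819

£33.08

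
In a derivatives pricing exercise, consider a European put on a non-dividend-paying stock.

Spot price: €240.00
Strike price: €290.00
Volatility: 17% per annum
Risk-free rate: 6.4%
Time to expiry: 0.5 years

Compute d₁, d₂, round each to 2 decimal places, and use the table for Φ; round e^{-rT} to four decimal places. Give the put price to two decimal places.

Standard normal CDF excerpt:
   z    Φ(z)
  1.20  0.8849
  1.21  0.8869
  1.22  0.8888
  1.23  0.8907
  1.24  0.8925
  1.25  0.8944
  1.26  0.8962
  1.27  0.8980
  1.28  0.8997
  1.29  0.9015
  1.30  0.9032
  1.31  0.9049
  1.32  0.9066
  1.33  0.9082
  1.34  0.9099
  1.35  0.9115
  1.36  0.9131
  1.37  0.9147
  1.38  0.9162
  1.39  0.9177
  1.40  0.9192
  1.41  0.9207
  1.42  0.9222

T = 0.5;  σ√T = 0.1202
d₁ = [ln(240/290) + (0.064 + ½·0.17²)·0.5] / (σ√T) = (-0.1892 + 0.0392) / 0.1202 = -1.2480 ≈ -1.25
d₂ = -1.2480 − 0.1202 = -1.3682 ≈ -1.37
exp(−rT) = exp(−0.064·0.5) = 0.9685
N(−d₂) = N(1.37) = 0.9147;  N(−d₁) = N(1.25) = 0.8944
P = 290·0.9685·0.9147 − 240·0.8944 = 256.9072 − 214.6560 = 42.2512

€42.25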